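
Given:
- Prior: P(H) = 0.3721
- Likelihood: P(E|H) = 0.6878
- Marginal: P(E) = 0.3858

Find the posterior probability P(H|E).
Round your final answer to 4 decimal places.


Using Bayes' theorem:

P(H|E) = P(E|H) × P(H) / P(E)
       = 0.6878 × 0.3721 / 0.3858
       = 0.25593038 / 0.3858
       = 0.6634

The evidence strengthens our belief in H.
Prior: 0.3721 → Posterior: 0.6634


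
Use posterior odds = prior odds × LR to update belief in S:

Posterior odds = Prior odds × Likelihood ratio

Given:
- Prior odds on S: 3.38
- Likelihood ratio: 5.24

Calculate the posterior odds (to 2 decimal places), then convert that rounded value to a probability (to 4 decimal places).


Step 1: Calculate posterior odds
Posterior odds = Prior odds × LR
               = 3.38 × 5.24
               = 17.71

Step 2: Convert to probability
P(S|E) = Posterior odds / (1 + Posterior odds)
       = 17.71 / (1 + 17.71)
       = 17.71 / 18.71
       = 0.9466

The evidence increased P(S) from 0.7717 to 0.9466.


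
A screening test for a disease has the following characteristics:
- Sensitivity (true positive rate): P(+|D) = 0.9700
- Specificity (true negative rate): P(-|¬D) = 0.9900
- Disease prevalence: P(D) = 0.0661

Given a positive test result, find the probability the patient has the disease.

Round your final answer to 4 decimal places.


Let D = has disease, + = positive test

Given:
- P(D) = 0.0661 (prevalence)
- P(+|D) = 0.9700 (sensitivity)
- P(-|¬D) = 0.9900 (specificity)
- P(+|¬D) = 0.0100 (false positive rate = 1 - specificity)

Step 1: Find P(+)
P(+) = P(+|D)P(D) + P(+|¬D)P(¬D)
     = 0.9700 × 0.0661 + 0.0100 × 0.9339
     = 0.06411700 + 0.00933900
     = 0.07345600

Step 2: Apply Bayes' theorem for P(D|+)
P(D|+) = P(+|D)P(D) / P(+)
       = 0.06411700 / 0.07345600
       = 0.8729


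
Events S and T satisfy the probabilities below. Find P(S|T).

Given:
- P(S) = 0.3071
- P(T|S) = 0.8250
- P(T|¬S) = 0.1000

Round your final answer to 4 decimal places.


Bayes' theorem: P(S|T) = P(T|S) × P(S) / P(T)

Step 1: Calculate P(T) using law of total probability
P(T) = P(T|S)P(S) + P(T|¬S)P(¬S)
     = 0.8250 × 0.3071 + 0.1000 × 0.6929
     = 0.25335750 + 0.06929000
     = 0.32264750

Step 2: Apply Bayes' theorem
P(S|T) = P(T|S) × P(S) / P(T)
       = 0.25335750 / 0.32264750
       = 0.7852


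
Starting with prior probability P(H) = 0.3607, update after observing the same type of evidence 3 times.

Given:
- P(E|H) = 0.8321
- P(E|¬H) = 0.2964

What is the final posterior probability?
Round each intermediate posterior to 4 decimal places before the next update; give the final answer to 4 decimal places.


Sequential Bayesian updating:

Initial prior: P(H) = 0.3607

Update 1:
  P(E) = 0.8321 × 0.3607 + 0.2964 × 0.6393 = 0.30013847 + 0.18948852 = 0.48962699
  P(H|E) = 0.30013847 / 0.48962699 = 0.6130

Update 2:
  P(E) = 0.8321 × 0.6130 + 0.2964 × 0.3870 = 0.51007730 + 0.11470680 = 0.62478410
  P(H|E) = 0.51007730 / 0.62478410 = 0.8164

Update 3:
  P(E) = 0.8321 × 0.8164 + 0.2964 × 0.1836 = 0.67932644 + 0.05441904 = 0.73374548
  P(H|E) = 0.67932644 / 0.73374548 = 0.9258

Final posterior: 0.9258


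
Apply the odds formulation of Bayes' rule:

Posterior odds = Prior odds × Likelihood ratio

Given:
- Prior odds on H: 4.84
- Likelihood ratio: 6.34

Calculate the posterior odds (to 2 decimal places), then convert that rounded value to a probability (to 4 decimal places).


Step 1: Calculate posterior odds
Posterior odds = Prior odds × LR
               = 4.84 × 6.34
               = 30.69

Step 2: Convert to probability
P(H|E) = Posterior odds / (1 + Posterior odds)
       = 30.69 / (1 + 30.69)
       = 30.69 / 31.69
       = 0.9684

The evidence increased P(H) from 0.8288 to 0.9684.


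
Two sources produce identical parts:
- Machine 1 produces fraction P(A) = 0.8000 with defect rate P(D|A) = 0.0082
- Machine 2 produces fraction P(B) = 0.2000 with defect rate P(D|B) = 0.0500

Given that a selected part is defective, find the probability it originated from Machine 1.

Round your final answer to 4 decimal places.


Let A = from Machine 1, D = defective

Given:
- P(A) = 0.8000, P(B) = 0.2000
- P(D|A) = 0.0082, P(D|B) = 0.0500

Step 1: Find P(D)
P(D) = P(D|A)P(A) + P(D|B)P(B)
     = 0.0082 × 0.8000 + 0.0500 × 0.2000
     = 0.00656000 + 0.01000000
     = 0.01656000

Step 2: Apply Bayes' theorem
P(A|D) = P(D|A)P(A) / P(D)
       = 0.00656000 / 0.01656000
       = 0.3961


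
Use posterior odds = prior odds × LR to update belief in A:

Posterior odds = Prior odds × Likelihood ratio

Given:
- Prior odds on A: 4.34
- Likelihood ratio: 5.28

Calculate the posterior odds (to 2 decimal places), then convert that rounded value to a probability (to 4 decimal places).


Step 1: Calculate posterior odds
Posterior odds = Prior odds × LR
               = 4.34 × 5.28
               = 22.92

Step 2: Convert to probability
P(A|E) = Posterior odds / (1 + Posterior odds)
       = 22.92 / (1 + 22.92)
       = 22.92 / 23.92
       = 0.9582

The evidence increased P(A) from 0.8127 to 0.9582.


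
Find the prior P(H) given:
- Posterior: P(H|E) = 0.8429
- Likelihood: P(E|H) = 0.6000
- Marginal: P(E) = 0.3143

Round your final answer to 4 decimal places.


From Bayes' theorem: P(H|E) = P(E|H) × P(H) / P(E)

Rearranging for P(H):
P(H) = P(H|E) × P(E) / P(E|H)
     = 0.8429 × 0.3143 / 0.6000
     = 0.26492347 / 0.6000
     = 0.4415


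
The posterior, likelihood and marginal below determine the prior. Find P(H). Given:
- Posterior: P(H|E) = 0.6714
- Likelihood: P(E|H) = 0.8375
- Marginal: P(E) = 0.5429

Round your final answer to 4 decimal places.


From Bayes' theorem: P(H|E) = P(E|H) × P(H) / P(E)

Rearranging for P(H):
P(H) = P(H|E) × P(E) / P(E|H)
     = 0.6714 × 0.5429 / 0.8375
     = 0.36450306 / 0.8375
     = 0.4352


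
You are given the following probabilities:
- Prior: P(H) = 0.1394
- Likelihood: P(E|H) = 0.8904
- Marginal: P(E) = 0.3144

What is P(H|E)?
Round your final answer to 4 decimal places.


Using Bayes' theorem:

P(H|E) = P(E|H) × P(H) / P(E)
       = 0.8904 × 0.1394 / 0.3144
       = 0.12412176 / 0.3144
       = 0.3948

The evidence strengthens our belief in H.
Prior: 0.1394 → Posterior: 0.3948


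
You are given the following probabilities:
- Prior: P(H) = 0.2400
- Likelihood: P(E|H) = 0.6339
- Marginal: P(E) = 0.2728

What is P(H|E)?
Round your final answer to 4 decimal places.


Using Bayes' theorem:

P(H|E) = P(E|H) × P(H) / P(E)
       = 0.6339 × 0.2400 / 0.2728
       = 0.15213600 / 0.2728
       = 0.5577

The evidence strengthens our belief in H.
Prior: 0.2400 → Posterior: 0.5577


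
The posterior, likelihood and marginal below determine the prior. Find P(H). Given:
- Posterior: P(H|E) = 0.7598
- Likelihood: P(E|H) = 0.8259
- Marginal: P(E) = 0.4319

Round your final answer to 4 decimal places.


From Bayes' theorem: P(H|E) = P(E|H) × P(H) / P(E)

Rearranging for P(H):
P(H) = P(H|E) × P(E) / P(E|H)
     = 0.7598 × 0.4319 / 0.8259
     = 0.32815762 / 0.8259
     = 0.3973


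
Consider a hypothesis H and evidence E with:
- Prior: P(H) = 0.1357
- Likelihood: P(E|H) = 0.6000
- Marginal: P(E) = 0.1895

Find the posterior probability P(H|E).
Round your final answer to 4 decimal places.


Using Bayes' theorem:

P(H|E) = P(E|H) × P(H) / P(E)
       = 0.6000 × 0.1357 / 0.1895
       = 0.08142000 / 0.1895
       = 0.4297

The evidence strengthens our belief in H.
Prior: 0.1357 → Posterior: 0.4297


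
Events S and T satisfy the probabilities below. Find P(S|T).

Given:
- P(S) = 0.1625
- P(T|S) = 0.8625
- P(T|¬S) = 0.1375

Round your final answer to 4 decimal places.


Bayes' theorem: P(S|T) = P(T|S) × P(S) / P(T)

Step 1: Calculate P(T) using law of total probability
P(T) = P(T|S)P(S) + P(T|¬S)P(¬S)
     = 0.8625 × 0.1625 + 0.1375 × 0.8375
     = 0.14015625 + 0.11515625
     = 0.25531250

Step 2: Apply Bayes' theorem
P(S|T) = P(T|S) × P(S) / P(T)
       = 0.14015625 / 0.25531250
       = 0.5490


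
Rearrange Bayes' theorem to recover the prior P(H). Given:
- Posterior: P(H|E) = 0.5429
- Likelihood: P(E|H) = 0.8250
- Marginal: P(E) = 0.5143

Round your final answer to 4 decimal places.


From Bayes' theorem: P(H|E) = P(E|H) × P(H) / P(E)

Rearranging for P(H):
P(H) = P(H|E) × P(E) / P(E|H)
     = 0.5429 × 0.5143 / 0.8250
     = 0.27921347 / 0.8250
     = 0.3384


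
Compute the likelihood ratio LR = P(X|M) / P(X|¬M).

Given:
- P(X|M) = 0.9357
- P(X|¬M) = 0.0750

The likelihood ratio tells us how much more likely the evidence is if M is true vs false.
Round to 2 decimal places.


Likelihood Ratio (LR) = P(X|M) / P(X|¬M)

LR = 0.9357 / 0.0750
   = 12.48

The evidence is 12.48 times more likely if M is true than if M is false.
LR > 1, so observing X raises the odds in favor of M.


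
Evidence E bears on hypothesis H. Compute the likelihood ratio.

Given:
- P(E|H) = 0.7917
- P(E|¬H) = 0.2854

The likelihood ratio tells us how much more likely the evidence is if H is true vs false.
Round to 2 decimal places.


Likelihood Ratio (LR) = P(E|H) / P(E|¬H)

LR = 0.7917 / 0.2854
   = 2.77

The evidence is 2.77 times more likely if H is true than if H is false.
Because LR exceeds 1, E is evidence for H.


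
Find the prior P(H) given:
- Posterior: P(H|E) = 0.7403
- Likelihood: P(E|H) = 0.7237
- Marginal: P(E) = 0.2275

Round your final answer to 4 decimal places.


From Bayes' theorem: P(H|E) = P(E|H) × P(H) / P(E)

Rearranging for P(H):
P(H) = P(H|E) × P(E) / P(E|H)
     = 0.7403 × 0.2275 / 0.7237
     = 0.16841825 / 0.7237
     = 0.2327


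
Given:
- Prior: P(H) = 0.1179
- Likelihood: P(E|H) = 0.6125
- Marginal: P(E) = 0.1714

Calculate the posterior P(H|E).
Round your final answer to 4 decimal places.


Using Bayes' theorem:

P(H|E) = P(E|H) × P(H) / P(E)
       = 0.6125 × 0.1179 / 0.1714
       = 0.07221375 / 0.1714
       = 0.4213

The evidence strengthens our belief in H.
Prior: 0.1179 → Posterior: 0.4213


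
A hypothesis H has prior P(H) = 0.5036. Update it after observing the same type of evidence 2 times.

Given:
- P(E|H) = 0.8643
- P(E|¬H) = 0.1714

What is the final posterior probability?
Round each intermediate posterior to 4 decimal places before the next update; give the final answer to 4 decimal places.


Sequential Bayesian updating:

Initial prior: P(H) = 0.5036

Update 1:
  P(E) = 0.8643 × 0.5036 + 0.1714 × 0.4964 = 0.43526148 + 0.08508296 = 0.52034444
  P(H|E) = 0.43526148 / 0.52034444 = 0.8365

Update 2:
  P(E) = 0.8643 × 0.8365 + 0.1714 × 0.1635 = 0.72298695 + 0.02802390 = 0.75101085
  P(H|E) = 0.72298695 / 0.75101085 = 0.9627

Final posterior: 0.9627


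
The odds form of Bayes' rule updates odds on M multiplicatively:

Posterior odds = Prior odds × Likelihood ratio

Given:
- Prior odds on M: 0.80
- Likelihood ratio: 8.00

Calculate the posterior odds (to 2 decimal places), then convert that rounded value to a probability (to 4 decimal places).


Step 1: Calculate posterior odds
Posterior odds = Prior odds × LR
               = 0.80 × 8.00
               = 6.40

Step 2: Convert to probability
P(M|E) = Posterior odds / (1 + Posterior odds)
       = 6.40 / (1 + 6.40)
       = 6.40 / 7.40
       = 0.8649

The evidence increased P(M) from 0.4444 to 0.8649.


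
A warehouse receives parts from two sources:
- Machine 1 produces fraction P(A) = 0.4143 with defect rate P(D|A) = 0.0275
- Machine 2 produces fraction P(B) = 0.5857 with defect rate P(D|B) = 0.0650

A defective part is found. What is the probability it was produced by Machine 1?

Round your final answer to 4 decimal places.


Let A = from Machine 1, D = defective

Given:
- P(A) = 0.4143, P(B) = 0.5857
- P(D|A) = 0.0275, P(D|B) = 0.0650

Step 1: Find P(D)
P(D) = P(D|A)P(A) + P(D|B)P(B)
     = 0.0275 × 0.4143 + 0.0650 × 0.5857
     = 0.01139325 + 0.03807050
     = 0.04946375

Step 2: Apply Bayes' theorem
P(A|D) = P(D|A)P(A) / P(D)
       = 0.01139325 / 0.04946375
       = 0.2303


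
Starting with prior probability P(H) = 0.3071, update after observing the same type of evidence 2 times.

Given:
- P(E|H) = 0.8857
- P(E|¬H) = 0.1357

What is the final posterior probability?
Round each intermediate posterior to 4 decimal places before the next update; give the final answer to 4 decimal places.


Sequential Bayesian updating:

Initial prior: P(H) = 0.3071

Update 1:
  P(E) = 0.8857 × 0.3071 + 0.1357 × 0.6929 = 0.27199847 + 0.09402653 = 0.36602500
  P(H|E) = 0.27199847 / 0.36602500 = 0.7431

Update 2:
  P(E) = 0.8857 × 0.7431 + 0.1357 × 0.2569 = 0.65816367 + 0.03486133 = 0.69302500
  P(H|E) = 0.65816367 / 0.69302500 = 0.9497

Final posterior: 0.9497


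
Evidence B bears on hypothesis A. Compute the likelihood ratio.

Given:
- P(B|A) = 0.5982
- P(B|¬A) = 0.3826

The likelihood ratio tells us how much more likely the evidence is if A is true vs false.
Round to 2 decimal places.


Likelihood Ratio (LR) = P(B|A) / P(B|¬A)

LR = 0.5982 / 0.3826
   = 1.56

The evidence is 1.56 times more likely if A is true than if A is false.
Since LR > 1, the evidence supports A over ¬A.


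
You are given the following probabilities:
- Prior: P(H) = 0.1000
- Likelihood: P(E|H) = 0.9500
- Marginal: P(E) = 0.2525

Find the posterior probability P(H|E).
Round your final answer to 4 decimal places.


Using Bayes' theorem:

P(H|E) = P(E|H) × P(H) / P(E)
       = 0.9500 × 0.1000 / 0.2525
       = 0.09500000 / 0.2525
       = 0.3762

The evidence strengthens our belief in H.
Prior: 0.1000 → Posterior: 0.3762


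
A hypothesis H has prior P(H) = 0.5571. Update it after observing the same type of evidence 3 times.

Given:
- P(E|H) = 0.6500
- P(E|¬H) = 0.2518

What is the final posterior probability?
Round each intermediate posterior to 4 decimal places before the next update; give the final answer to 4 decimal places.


Sequential Bayesian updating:

Initial prior: P(H) = 0.5571

Update 1:
  P(E) = 0.6500 × 0.5571 + 0.2518 × 0.4429 = 0.36211500 + 0.11152222 = 0.47363722
  P(H|E) = 0.36211500 / 0.47363722 = 0.7645

Update 2:
  P(E) = 0.6500 × 0.7645 + 0.2518 × 0.2355 = 0.49692500 + 0.05929890 = 0.55622390
  P(H|E) = 0.49692500 / 0.55622390 = 0.8934

Update 3:
  P(E) = 0.6500 × 0.8934 + 0.2518 × 0.1066 = 0.58071000 + 0.02684188 = 0.60755188
  P(H|E) = 0.58071000 / 0.60755188 = 0.9558

Final posterior: 0.9558


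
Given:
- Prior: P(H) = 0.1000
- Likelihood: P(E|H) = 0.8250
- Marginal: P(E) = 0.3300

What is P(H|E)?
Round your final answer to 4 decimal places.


Using Bayes' theorem:

P(H|E) = P(E|H) × P(H) / P(E)
       = 0.8250 × 0.1000 / 0.3300
       = 0.08250000 / 0.3300
       = 0.2500

The evidence strengthens our belief in H.
Prior: 0.1000 → Posterior: 0.2500


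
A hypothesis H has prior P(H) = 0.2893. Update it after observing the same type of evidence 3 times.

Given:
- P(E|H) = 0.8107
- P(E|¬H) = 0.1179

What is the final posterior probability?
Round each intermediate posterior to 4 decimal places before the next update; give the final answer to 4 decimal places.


Sequential Bayesian updating:

Initial prior: P(H) = 0.2893

Update 1:
  P(E) = 0.8107 × 0.2893 + 0.1179 × 0.7107 = 0.23453551 + 0.08379153 = 0.31832704
  P(H|E) = 0.23453551 / 0.31832704 = 0.7368

Update 2:
  P(E) = 0.8107 × 0.7368 + 0.1179 × 0.2632 = 0.59732376 + 0.03103128 = 0.62835504
  P(H|E) = 0.59732376 / 0.62835504 = 0.9506

Update 3:
  P(E) = 0.8107 × 0.9506 + 0.1179 × 0.0494 = 0.77065142 + 0.00582426 = 0.77647568
  P(H|E) = 0.77065142 / 0.77647568 = 0.9925

Final posterior: 0.9925


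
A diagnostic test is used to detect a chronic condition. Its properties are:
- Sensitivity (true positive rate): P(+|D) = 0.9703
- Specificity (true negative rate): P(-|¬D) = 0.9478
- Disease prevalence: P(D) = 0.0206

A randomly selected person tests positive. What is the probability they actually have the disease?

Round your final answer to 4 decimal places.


Let D = has disease, + = positive test

Given:
- P(D) = 0.0206 (prevalence)
- P(+|D) = 0.9703 (sensitivity)
- P(-|¬D) = 0.9478 (specificity)
- P(+|¬D) = 0.0522 (false positive rate = 1 - specificity)

Step 1: Find P(+)
P(+) = P(+|D)P(D) + P(+|¬D)P(¬D)
     = 0.9703 × 0.0206 + 0.0522 × 0.9794
     = 0.01998818 + 0.05112468
     = 0.07111286

Step 2: Apply Bayes' theorem for P(D|+)
P(D|+) = P(+|D)P(D) / P(+)
       = 0.01998818 / 0.07111286
       = 0.2811


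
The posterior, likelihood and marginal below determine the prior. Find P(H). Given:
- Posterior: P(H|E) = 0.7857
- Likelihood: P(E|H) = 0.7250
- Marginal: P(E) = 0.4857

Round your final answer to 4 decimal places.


From Bayes' theorem: P(H|E) = P(E|H) × P(H) / P(E)

Rearranging for P(H):
P(H) = P(H|E) × P(E) / P(E|H)
     = 0.7857 × 0.4857 / 0.7250
     = 0.38161449 / 0.7250
     = 0.5264


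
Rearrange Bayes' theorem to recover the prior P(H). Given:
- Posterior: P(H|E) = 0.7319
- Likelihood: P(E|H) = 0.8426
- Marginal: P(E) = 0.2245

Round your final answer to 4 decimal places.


From Bayes' theorem: P(H|E) = P(E|H) × P(H) / P(E)

Rearranging for P(H):
P(H) = P(H|E) × P(E) / P(E|H)
     = 0.7319 × 0.2245 / 0.8426
     = 0.16431155 / 0.8426
     = 0.1950


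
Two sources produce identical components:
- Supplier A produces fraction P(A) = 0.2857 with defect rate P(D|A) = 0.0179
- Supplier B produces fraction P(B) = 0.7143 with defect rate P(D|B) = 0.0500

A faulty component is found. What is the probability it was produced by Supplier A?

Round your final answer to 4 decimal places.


Let A = from Supplier A, D = faulty

Given:
- P(A) = 0.2857, P(B) = 0.7143
- P(D|A) = 0.0179, P(D|B) = 0.0500

Step 1: Find P(D)
P(D) = P(D|A)P(A) + P(D|B)P(B)
     = 0.0179 × 0.2857 + 0.0500 × 0.7143
     = 0.00511403 + 0.03571500
     = 0.04082903

Step 2: Apply Bayes' theorem
P(A|D) = P(D|A)P(A) / P(D)
       = 0.00511403 / 0.04082903
       = 0.1253


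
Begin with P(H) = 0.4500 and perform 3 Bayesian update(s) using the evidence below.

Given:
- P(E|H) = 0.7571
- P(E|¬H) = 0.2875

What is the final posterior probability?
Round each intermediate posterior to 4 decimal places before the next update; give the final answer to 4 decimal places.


Sequential Bayesian updating:

Initial prior: P(H) = 0.4500

Update 1:
  P(E) = 0.7571 × 0.4500 + 0.2875 × 0.5500 = 0.34069500 + 0.15812500 = 0.49882000
  P(H|E) = 0.34069500 / 0.49882000 = 0.6830

Update 2:
  P(E) = 0.7571 × 0.6830 + 0.2875 × 0.3170 = 0.51709930 + 0.09113750 = 0.60823680
  P(H|E) = 0.51709930 / 0.60823680 = 0.8502

Update 3:
  P(E) = 0.7571 × 0.8502 + 0.2875 × 0.1498 = 0.64368642 + 0.04306750 = 0.68675392
  P(H|E) = 0.64368642 / 0.68675392 = 0.9373

Final posterior: 0.9373


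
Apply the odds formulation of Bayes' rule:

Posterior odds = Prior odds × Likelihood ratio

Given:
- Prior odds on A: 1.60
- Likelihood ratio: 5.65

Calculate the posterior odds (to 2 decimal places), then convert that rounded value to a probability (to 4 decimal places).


Step 1: Calculate posterior odds
Posterior odds = Prior odds × LR
               = 1.60 × 5.65
               = 9.04

Step 2: Convert to probability
P(A|E) = Posterior odds / (1 + Posterior odds)
       = 9.04 / (1 + 9.04)
       = 9.04 / 10.04
       = 0.9004

The evidence increased P(A) from 0.6154 to 0.9004.


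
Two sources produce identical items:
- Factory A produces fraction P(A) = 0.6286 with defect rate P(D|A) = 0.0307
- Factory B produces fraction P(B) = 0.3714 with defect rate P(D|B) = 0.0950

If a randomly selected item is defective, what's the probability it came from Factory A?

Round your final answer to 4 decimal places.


Let A = from Factory A, D = defective

Given:
- P(A) = 0.6286, P(B) = 0.3714
- P(D|A) = 0.0307, P(D|B) = 0.0950

Step 1: Find P(D)
P(D) = P(D|A)P(A) + P(D|B)P(B)
     = 0.0307 × 0.6286 + 0.0950 × 0.3714
     = 0.01929802 + 0.03528300
     = 0.05458102

Step 2: Apply Bayes' theorem
P(A|D) = P(D|A)P(A) / P(D)
       = 0.01929802 / 0.05458102
       = 0.3536


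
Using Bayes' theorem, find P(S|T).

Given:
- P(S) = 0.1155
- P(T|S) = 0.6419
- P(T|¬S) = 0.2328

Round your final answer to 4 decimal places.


Bayes' theorem: P(S|T) = P(T|S) × P(S) / P(T)

Step 1: Calculate P(T) using law of total probability
P(T) = P(T|S)P(S) + P(T|¬S)P(¬S)
     = 0.6419 × 0.1155 + 0.2328 × 0.8845
     = 0.07413945 + 0.20591160
     = 0.28005105

Step 2: Apply Bayes' theorem
P(S|T) = P(T|S) × P(S) / P(T)
       = 0.07413945 / 0.28005105
       = 0.2647


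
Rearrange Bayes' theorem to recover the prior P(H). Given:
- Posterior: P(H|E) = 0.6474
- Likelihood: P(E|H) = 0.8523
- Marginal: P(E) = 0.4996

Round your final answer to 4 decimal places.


From Bayes' theorem: P(H|E) = P(E|H) × P(H) / P(E)

Rearranging for P(H):
P(H) = P(H|E) × P(E) / P(E|H)
     = 0.6474 × 0.4996 / 0.8523
     = 0.32344104 / 0.8523
     = 0.3795


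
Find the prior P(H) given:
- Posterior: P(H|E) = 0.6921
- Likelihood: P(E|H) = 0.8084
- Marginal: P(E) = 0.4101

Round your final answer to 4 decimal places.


From Bayes' theorem: P(H|E) = P(E|H) × P(H) / P(E)

Rearranging for P(H):
P(H) = P(H|E) × P(E) / P(E|H)
     = 0.6921 × 0.4101 / 0.8084
     = 0.28383021 / 0.8084
     = 0.3511


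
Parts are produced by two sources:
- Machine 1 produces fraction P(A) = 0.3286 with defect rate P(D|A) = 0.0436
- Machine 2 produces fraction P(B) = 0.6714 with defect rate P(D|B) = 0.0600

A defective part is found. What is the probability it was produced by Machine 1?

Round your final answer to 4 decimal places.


Let A = from Machine 1, D = defective

Given:
- P(A) = 0.3286, P(B) = 0.6714
- P(D|A) = 0.0436, P(D|B) = 0.0600

Step 1: Find P(D)
P(D) = P(D|A)P(A) + P(D|B)P(B)
     = 0.0436 × 0.3286 + 0.0600 × 0.6714
     = 0.01432696 + 0.04028400
     = 0.05461096

Step 2: Apply Bayes' theorem
P(A|D) = P(D|A)P(A) / P(D)
       = 0.01432696 / 0.05461096
       = 0.2623


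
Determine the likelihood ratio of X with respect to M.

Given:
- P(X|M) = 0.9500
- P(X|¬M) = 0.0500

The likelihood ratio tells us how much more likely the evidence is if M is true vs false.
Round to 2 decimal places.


Likelihood Ratio (LR) = P(X|M) / P(X|¬M)

LR = 0.9500 / 0.0500
   = 19.00

The evidence is 19.00 times more likely if M is true than if M is false.
Since LR > 1, the evidence supports M over ¬M.


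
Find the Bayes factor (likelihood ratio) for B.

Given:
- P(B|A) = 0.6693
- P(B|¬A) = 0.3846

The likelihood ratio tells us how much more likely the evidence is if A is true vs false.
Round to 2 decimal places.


Likelihood Ratio (LR) = P(B|A) / P(B|¬A)

LR = 0.6693 / 0.3846
   = 1.74

The evidence is 1.74 times more likely if A is true than if A is false.
Because LR exceeds 1, B is evidence for A.


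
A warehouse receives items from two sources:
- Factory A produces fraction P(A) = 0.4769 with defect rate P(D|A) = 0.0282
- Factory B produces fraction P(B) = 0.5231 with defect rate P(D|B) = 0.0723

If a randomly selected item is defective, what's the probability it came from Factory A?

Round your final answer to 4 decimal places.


Let A = from Factory A, D = defective

Given:
- P(A) = 0.4769, P(B) = 0.5231
- P(D|A) = 0.0282, P(D|B) = 0.0723

Step 1: Find P(D)
P(D) = P(D|A)P(A) + P(D|B)P(B)
     = 0.0282 × 0.4769 + 0.0723 × 0.5231
     = 0.01344858 + 0.03782013
     = 0.05126871

Step 2: Apply Bayes' theorem
P(A|D) = P(D|A)P(A) / P(D)
       = 0.01344858 / 0.05126871
       = 0.2623


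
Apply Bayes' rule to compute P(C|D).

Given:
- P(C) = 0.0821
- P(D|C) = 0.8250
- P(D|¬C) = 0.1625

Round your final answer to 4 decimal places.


Bayes' theorem: P(C|D) = P(D|C) × P(C) / P(D)

Step 1: Calculate P(D) using law of total probability
P(D) = P(D|C)P(C) + P(D|¬C)P(¬C)
     = 0.8250 × 0.0821 + 0.1625 × 0.9179
     = 0.06773250 + 0.14915875
     = 0.21689125

Step 2: Apply Bayes' theorem
P(C|D) = P(D|C) × P(C) / P(D)
       = 0.06773250 / 0.21689125
       = 0.3123


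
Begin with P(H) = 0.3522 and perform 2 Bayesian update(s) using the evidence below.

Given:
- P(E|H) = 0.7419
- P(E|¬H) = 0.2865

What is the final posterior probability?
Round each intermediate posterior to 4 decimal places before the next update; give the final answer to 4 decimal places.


Sequential Bayesian updating:

Initial prior: P(H) = 0.3522

Update 1:
  P(E) = 0.7419 × 0.3522 + 0.2865 × 0.6478 = 0.26129718 + 0.18559470 = 0.44689188
  P(H|E) = 0.26129718 / 0.44689188 = 0.5847

Update 2:
  P(E) = 0.7419 × 0.5847 + 0.2865 × 0.4153 = 0.43378893 + 0.11898345 = 0.55277238
  P(H|E) = 0.43378893 / 0.55277238 = 0.7848

Final posterior: 0.7848


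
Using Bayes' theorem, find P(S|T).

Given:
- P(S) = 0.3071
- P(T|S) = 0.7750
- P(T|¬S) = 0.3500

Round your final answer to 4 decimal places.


Bayes' theorem: P(S|T) = P(T|S) × P(S) / P(T)

Step 1: Calculate P(T) using law of total probability
P(T) = P(T|S)P(S) + P(T|¬S)P(¬S)
     = 0.7750 × 0.3071 + 0.3500 × 0.6929
     = 0.23800250 + 0.24251500
     = 0.48051750

Step 2: Apply Bayes' theorem
P(S|T) = P(T|S) × P(S) / P(T)
       = 0.23800250 / 0.48051750
       = 0.4953


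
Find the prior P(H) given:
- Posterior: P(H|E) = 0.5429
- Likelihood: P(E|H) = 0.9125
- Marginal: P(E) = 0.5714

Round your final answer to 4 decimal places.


From Bayes' theorem: P(H|E) = P(E|H) × P(H) / P(E)

Rearranging for P(H):
P(H) = P(H|E) × P(E) / P(E|H)
     = 0.5429 × 0.5714 / 0.9125
     = 0.31021306 / 0.9125
     = 0.3400


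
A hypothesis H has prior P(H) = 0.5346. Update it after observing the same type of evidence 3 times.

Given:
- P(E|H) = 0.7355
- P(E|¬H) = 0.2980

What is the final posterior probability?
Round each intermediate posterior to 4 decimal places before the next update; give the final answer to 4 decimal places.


Sequential Bayesian updating:

Initial prior: P(H) = 0.5346

Update 1:
  P(E) = 0.7355 × 0.5346 + 0.2980 × 0.4654 = 0.39319830 + 0.13868920 = 0.53188750
  P(H|E) = 0.39319830 / 0.53188750 = 0.7393

Update 2:
  P(E) = 0.7355 × 0.7393 + 0.2980 × 0.2607 = 0.54375515 + 0.07768860 = 0.62144375
  P(H|E) = 0.54375515 / 0.62144375 = 0.8750

Update 3:
  P(E) = 0.7355 × 0.8750 + 0.2980 × 0.1250 = 0.64356250 + 0.03725000 = 0.68081250
  P(H|E) = 0.64356250 / 0.68081250 = 0.9453

Final posterior: 0.9453


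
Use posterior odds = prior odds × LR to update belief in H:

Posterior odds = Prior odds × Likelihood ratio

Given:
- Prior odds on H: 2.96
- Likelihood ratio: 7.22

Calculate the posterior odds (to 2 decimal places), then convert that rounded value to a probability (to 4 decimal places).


Step 1: Calculate posterior odds
Posterior odds = Prior odds × LR
               = 2.96 × 7.22
               = 21.37

Step 2: Convert to probability
P(H|E) = Posterior odds / (1 + Posterior odds)
       = 21.37 / (1 + 21.37)
       = 21.37 / 22.37
       = 0.9553

The evidence increased P(H) from 0.7475 to 0.9553.


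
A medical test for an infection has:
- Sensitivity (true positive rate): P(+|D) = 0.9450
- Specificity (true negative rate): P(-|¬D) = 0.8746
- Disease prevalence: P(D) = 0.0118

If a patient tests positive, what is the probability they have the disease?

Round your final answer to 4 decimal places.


Let D = has disease, + = positive test

Given:
- P(D) = 0.0118 (prevalence)
- P(+|D) = 0.9450 (sensitivity)
- P(-|¬D) = 0.8746 (specificity)
- P(+|¬D) = 0.1254 (false positive rate = 1 - specificity)

Step 1: Find P(+)
P(+) = P(+|D)P(D) + P(+|¬D)P(¬D)
     = 0.9450 × 0.0118 + 0.1254 × 0.9882
     = 0.01115100 + 0.12392028
     = 0.13507128

Step 2: Apply Bayes' theorem for P(D|+)
P(D|+) = P(+|D)P(D) / P(+)
       = 0.01115100 / 0.13507128
       = 0.0826


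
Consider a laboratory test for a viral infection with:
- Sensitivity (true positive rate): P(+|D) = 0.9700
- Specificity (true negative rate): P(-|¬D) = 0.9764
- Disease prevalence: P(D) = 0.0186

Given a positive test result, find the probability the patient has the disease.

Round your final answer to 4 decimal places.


Let D = has disease, + = positive test

Given:
- P(D) = 0.0186 (prevalence)
- P(+|D) = 0.9700 (sensitivity)
- P(-|¬D) = 0.9764 (specificity)
- P(+|¬D) = 0.0236 (false positive rate = 1 - specificity)

Step 1: Find P(+)
P(+) = P(+|D)P(D) + P(+|¬D)P(¬D)
     = 0.9700 × 0.0186 + 0.0236 × 0.9814
     = 0.01804200 + 0.02316104
     = 0.04120304

Step 2: Apply Bayes' theorem for P(D|+)
P(D|+) = P(+|D)P(D) / P(+)
       = 0.01804200 / 0.04120304
       = 0.4379


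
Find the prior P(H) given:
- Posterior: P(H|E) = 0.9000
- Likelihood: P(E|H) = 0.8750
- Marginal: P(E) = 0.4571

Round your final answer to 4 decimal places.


From Bayes' theorem: P(H|E) = P(E|H) × P(H) / P(E)

Rearranging for P(H):
P(H) = P(H|E) × P(E) / P(E|H)
     = 0.9000 × 0.4571 / 0.8750
     = 0.41139000 / 0.8750
     = 0.4702


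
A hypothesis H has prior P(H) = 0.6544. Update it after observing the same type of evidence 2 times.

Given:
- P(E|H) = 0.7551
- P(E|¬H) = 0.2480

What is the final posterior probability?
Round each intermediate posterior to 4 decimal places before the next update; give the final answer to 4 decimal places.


Sequential Bayesian updating:

Initial prior: P(H) = 0.6544

Update 1:
  P(E) = 0.7551 × 0.6544 + 0.2480 × 0.3456 = 0.49413744 + 0.08570880 = 0.57984624
  P(H|E) = 0.49413744 / 0.57984624 = 0.8522

Update 2:
  P(E) = 0.7551 × 0.8522 + 0.2480 × 0.1478 = 0.64349622 + 0.03665440 = 0.68015062
  P(H|E) = 0.64349622 / 0.68015062 = 0.9461

Final posterior: 0.9461


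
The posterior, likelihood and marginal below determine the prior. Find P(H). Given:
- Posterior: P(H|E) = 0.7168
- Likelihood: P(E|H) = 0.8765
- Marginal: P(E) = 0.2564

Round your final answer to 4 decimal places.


From Bayes' theorem: P(H|E) = P(E|H) × P(H) / P(E)

Rearranging for P(H):
P(H) = P(H|E) × P(E) / P(E|H)
     = 0.7168 × 0.2564 / 0.8765
     = 0.18378752 / 0.8765
     = 0.2097


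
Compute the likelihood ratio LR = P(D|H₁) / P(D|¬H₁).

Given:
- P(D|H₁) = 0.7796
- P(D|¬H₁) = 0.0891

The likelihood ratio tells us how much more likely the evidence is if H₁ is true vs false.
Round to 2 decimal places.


Likelihood Ratio (LR) = P(D|H₁) / P(D|¬H₁)

LR = 0.7796 / 0.0891
   = 8.75

The evidence is 8.75 times more likely if H₁ is true than if H₁ is false.
LR > 1, so observing D raises the odds in favor of H₁.


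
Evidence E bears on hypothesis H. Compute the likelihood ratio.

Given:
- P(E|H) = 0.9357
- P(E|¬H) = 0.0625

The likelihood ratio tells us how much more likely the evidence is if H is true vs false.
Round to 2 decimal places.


Likelihood Ratio (LR) = P(E|H) / P(E|¬H)

LR = 0.9357 / 0.0625
   = 14.97

The evidence is 14.97 times more likely if H is true than if H is false.
Since LR > 1, the evidence supports H over ¬H.


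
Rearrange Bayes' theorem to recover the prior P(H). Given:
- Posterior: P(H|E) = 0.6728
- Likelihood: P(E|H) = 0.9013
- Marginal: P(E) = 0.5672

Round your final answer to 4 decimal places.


From Bayes' theorem: P(H|E) = P(E|H) × P(H) / P(E)

Rearranging for P(H):
P(H) = P(H|E) × P(E) / P(E|H)
     = 0.6728 × 0.5672 / 0.9013
     = 0.38161216 / 0.9013
     = 0.4234


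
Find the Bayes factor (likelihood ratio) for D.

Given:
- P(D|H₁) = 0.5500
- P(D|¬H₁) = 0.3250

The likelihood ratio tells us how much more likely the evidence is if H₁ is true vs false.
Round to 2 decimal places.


Likelihood Ratio (LR) = P(D|H₁) / P(D|¬H₁)

LR = 0.5500 / 0.3250
   = 1.69

The evidence is 1.69 times more likely if H₁ is true than if H₁ is false.
Because LR exceeds 1, D is evidence for H₁.


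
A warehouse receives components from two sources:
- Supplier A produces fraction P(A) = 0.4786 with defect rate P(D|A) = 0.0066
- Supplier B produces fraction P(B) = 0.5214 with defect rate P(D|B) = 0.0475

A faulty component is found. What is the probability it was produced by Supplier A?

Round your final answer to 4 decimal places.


Let A = from Supplier A, D = faulty

Given:
- P(A) = 0.4786, P(B) = 0.5214
- P(D|A) = 0.0066, P(D|B) = 0.0475

Step 1: Find P(D)
P(D) = P(D|A)P(A) + P(D|B)P(B)
     = 0.0066 × 0.4786 + 0.0475 × 0.5214
     = 0.00315876 + 0.02476650
     = 0.02792526

Step 2: Apply Bayes' theorem
P(A|D) = P(D|A)P(A) / P(D)
       = 0.00315876 / 0.02792526
       = 0.1131


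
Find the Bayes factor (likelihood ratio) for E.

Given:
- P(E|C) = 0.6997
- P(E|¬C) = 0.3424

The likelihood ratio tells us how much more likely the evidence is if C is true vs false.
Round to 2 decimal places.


Likelihood Ratio (LR) = P(E|C) / P(E|¬C)

LR = 0.6997 / 0.3424
   = 2.04

The evidence is 2.04 times more likely if C is true than if C is false.
Because LR exceeds 1, E is evidence for C.


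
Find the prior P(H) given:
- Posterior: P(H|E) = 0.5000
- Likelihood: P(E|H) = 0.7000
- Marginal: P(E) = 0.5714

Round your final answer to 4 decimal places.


From Bayes' theorem: P(H|E) = P(E|H) × P(H) / P(E)

Rearranging for P(H):
P(H) = P(H|E) × P(E) / P(E|H)
     = 0.5000 × 0.5714 / 0.7000
     = 0.28570000 / 0.7000
     = 0.4081


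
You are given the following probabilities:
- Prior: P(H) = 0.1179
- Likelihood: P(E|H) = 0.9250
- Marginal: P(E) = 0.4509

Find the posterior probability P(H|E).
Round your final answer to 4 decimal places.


Using Bayes' theorem:

P(H|E) = P(E|H) × P(H) / P(E)
       = 0.9250 × 0.1179 / 0.4509
       = 0.10905750 / 0.4509
       = 0.2419

The evidence strengthens our belief in H.
Prior: 0.1179 → Posterior: 0.2419


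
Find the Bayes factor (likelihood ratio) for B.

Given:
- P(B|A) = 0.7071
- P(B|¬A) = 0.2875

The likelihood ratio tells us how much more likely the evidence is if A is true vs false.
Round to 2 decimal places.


Likelihood Ratio (LR) = P(B|A) / P(B|¬A)

LR = 0.7071 / 0.2875
   = 2.46

The evidence is 2.46 times more likely if A is true than if A is false.
Because LR exceeds 1, B is evidence for A.


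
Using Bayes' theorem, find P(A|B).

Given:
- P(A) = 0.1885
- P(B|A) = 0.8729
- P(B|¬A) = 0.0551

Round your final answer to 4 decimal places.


Bayes' theorem: P(A|B) = P(B|A) × P(A) / P(B)

Step 1: Calculate P(B) using law of total probability
P(B) = P(B|A)P(A) + P(B|¬A)P(¬A)
     = 0.8729 × 0.1885 + 0.0551 × 0.8115
     = 0.16454165 + 0.04471365
     = 0.20925530

Step 2: Apply Bayes' theorem
P(A|B) = P(B|A) × P(A) / P(B)
       = 0.16454165 / 0.20925530
       = 0.7863


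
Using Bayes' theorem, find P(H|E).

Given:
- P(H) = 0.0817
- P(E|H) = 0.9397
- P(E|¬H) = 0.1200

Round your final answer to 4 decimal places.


Bayes' theorem: P(H|E) = P(E|H) × P(H) / P(E)

Step 1: Calculate P(E) using law of total probability
P(E) = P(E|H)P(H) + P(E|¬H)P(¬H)
     = 0.9397 × 0.0817 + 0.1200 × 0.9183
     = 0.07677349 + 0.11019600
     = 0.18696949

Step 2: Apply Bayes' theorem
P(H|E) = P(E|H) × P(H) / P(E)
       = 0.07677349 / 0.18696949
       = 0.4106


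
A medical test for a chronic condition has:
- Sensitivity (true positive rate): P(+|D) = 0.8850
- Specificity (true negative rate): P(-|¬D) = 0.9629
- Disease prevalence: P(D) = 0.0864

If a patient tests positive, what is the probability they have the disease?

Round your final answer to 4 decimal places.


Let D = has disease, + = positive test

Given:
- P(D) = 0.0864 (prevalence)
- P(+|D) = 0.8850 (sensitivity)
- P(-|¬D) = 0.9629 (specificity)
- P(+|¬D) = 0.0371 (false positive rate = 1 - specificity)

Step 1: Find P(+)
P(+) = P(+|D)P(D) + P(+|¬D)P(¬D)
     = 0.8850 × 0.0864 + 0.0371 × 0.9136
     = 0.07646400 + 0.03389456
     = 0.11035856

Step 2: Apply Bayes' theorem for P(D|+)
P(D|+) = P(+|D)P(D) / P(+)
       = 0.07646400 / 0.11035856
       = 0.6929


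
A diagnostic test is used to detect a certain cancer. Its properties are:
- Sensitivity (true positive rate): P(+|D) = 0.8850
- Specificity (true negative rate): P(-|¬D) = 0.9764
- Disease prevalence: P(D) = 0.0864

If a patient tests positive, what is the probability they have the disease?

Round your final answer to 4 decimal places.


Let D = has disease, + = positive test

Given:
- P(D) = 0.0864 (prevalence)
- P(+|D) = 0.8850 (sensitivity)
- P(-|¬D) = 0.9764 (specificity)
- P(+|¬D) = 0.0236 (false positive rate = 1 - specificity)

Step 1: Find P(+)
P(+) = P(+|D)P(D) + P(+|¬D)P(¬D)
     = 0.8850 × 0.0864 + 0.0236 × 0.9136
     = 0.07646400 + 0.02156096
     = 0.09802496

Step 2: Apply Bayes' theorem for P(D|+)
P(D|+) = P(+|D)P(D) / P(+)
       = 0.07646400 / 0.09802496
       = 0.7800


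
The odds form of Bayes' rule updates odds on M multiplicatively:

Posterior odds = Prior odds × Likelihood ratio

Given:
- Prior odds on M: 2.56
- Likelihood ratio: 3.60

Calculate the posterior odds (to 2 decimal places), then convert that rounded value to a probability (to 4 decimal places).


Step 1: Calculate posterior odds
Posterior odds = Prior odds × LR
               = 2.56 × 3.60
               = 9.22

Step 2: Convert to probability
P(M|E) = Posterior odds / (1 + Posterior odds)
       = 9.22 / (1 + 9.22)
       = 9.22 / 10.22
       = 0.9022

The evidence increased P(M) from 0.7191 to 0.9022.


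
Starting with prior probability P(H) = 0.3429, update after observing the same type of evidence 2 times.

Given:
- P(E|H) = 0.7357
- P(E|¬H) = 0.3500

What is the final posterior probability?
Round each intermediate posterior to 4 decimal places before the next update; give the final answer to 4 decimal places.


Sequential Bayesian updating:

Initial prior: P(H) = 0.3429

Update 1:
  P(E) = 0.7357 × 0.3429 + 0.3500 × 0.6571 = 0.25227153 + 0.22998500 = 0.48225653
  P(H|E) = 0.25227153 / 0.48225653 = 0.5231

Update 2:
  P(E) = 0.7357 × 0.5231 + 0.3500 × 0.4769 = 0.38484467 + 0.16691500 = 0.55175967
  P(H|E) = 0.38484467 / 0.55175967 = 0.6975

Final posterior: 0.6975


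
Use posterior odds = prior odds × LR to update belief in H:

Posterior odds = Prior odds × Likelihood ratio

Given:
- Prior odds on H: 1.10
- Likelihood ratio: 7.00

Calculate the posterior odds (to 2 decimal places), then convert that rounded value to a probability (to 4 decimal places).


Step 1: Calculate posterior odds
Posterior odds = Prior odds × LR
               = 1.10 × 7.00
               = 7.70

Step 2: Convert to probability
P(H|E) = Posterior odds / (1 + Posterior odds)
       = 7.70 / (1 + 7.70)
       = 7.70 / 8.70
       = 0.8851

The evidence increased P(H) from 0.5238 to 0.8851.


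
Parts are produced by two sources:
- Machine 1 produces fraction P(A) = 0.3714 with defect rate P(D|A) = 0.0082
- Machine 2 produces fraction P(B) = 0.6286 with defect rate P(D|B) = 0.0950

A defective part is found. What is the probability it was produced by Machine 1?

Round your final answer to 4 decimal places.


Let A = from Machine 1, D = defective

Given:
- P(A) = 0.3714, P(B) = 0.6286
- P(D|A) = 0.0082, P(D|B) = 0.0950

Step 1: Find P(D)
P(D) = P(D|A)P(A) + P(D|B)P(B)
     = 0.0082 × 0.3714 + 0.0950 × 0.6286
     = 0.00304548 + 0.05971700
     = 0.06276248

Step 2: Apply Bayes' theorem
P(A|D) = P(D|A)P(A) / P(D)
       = 0.00304548 / 0.06276248
       = 0.0485


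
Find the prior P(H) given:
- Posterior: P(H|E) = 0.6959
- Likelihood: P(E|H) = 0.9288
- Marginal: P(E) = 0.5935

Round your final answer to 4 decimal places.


From Bayes' theorem: P(H|E) = P(E|H) × P(H) / P(E)

Rearranging for P(H):
P(H) = P(H|E) × P(E) / P(E|H)
     = 0.6959 × 0.5935 / 0.9288
     = 0.41301665 / 0.9288
     = 0.4447


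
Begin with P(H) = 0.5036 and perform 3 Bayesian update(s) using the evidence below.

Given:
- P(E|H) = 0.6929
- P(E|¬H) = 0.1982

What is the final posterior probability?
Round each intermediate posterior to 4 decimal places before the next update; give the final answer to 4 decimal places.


Sequential Bayesian updating:

Initial prior: P(H) = 0.5036

Update 1:
  P(E) = 0.6929 × 0.5036 + 0.1982 × 0.4964 = 0.34894444 + 0.09838648 = 0.44733092
  P(H|E) = 0.34894444 / 0.44733092 = 0.7801

Update 2:
  P(E) = 0.6929 × 0.7801 + 0.1982 × 0.2199 = 0.54053129 + 0.04358418 = 0.58411547
  P(H|E) = 0.54053129 / 0.58411547 = 0.9254

Update 3:
  P(E) = 0.6929 × 0.9254 + 0.1982 × 0.0746 = 0.64120966 + 0.01478572 = 0.65599538
  P(H|E) = 0.64120966 / 0.65599538 = 0.9775

Final posterior: 0.9775
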